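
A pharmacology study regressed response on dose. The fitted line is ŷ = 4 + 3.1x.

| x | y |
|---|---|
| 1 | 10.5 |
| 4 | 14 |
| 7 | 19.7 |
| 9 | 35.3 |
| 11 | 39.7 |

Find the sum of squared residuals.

SSE = 67.44

x=1: ŷ = 4 + 3.1·1 = 7.1; e = 10.5 − 7.1 = 3.4
x=4: ŷ = 4 + 3.1·4 = 16.4; e = 14 − 16.4 = -2.4
x=7: ŷ = 4 + 3.1·7 = 25.7; e = 19.7 − 25.7 = -6
x=9: ŷ = 4 + 3.1·9 = 31.9; e = 35.3 − 31.9 = 3.4
x=11: ŷ = 4 + 3.1·11 = 38.1; e = 39.7 − 38.1 = 1.6
SSE = 11.56 + 5.76 + 36 + 11.56 + 2.56 = 67.44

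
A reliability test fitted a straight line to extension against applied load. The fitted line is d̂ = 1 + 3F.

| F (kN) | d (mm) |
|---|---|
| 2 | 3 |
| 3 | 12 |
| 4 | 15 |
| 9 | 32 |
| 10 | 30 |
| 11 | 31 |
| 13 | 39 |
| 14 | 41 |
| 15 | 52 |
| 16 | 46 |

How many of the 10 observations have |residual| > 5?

F=2: d̂ = 1 + 3·2 = 7; r = 3 − 7 = -4
F=3: d̂ = 1 + 3·3 = 10; r = 12 − 10 = 2
F=4: d̂ = 1 + 3·4 = 13; r = 15 − 13 = 2
F=9: d̂ = 1 + 3·9 = 28; r = 32 − 28 = 4
F=10: d̂ = 1 + 3·10 = 31; r = 30 − 31 = -1
F=11: d̂ = 1 + 3·11 = 34; r = 31 − 34 = -3
F=13: d̂ = 1 + 3·13 = 40; r = 39 − 40 = -1
F=14: d̂ = 1 + 3·14 = 43; r = 41 − 43 = -2
F=15: d̂ = 1 + 3·15 = 46; r = 52 − 46 = 6
F=16: d̂ = 1 + 3·16 = 49; r = 46 − 49 = -3
|r| > 5: F=15 (|r|=6) → 1

1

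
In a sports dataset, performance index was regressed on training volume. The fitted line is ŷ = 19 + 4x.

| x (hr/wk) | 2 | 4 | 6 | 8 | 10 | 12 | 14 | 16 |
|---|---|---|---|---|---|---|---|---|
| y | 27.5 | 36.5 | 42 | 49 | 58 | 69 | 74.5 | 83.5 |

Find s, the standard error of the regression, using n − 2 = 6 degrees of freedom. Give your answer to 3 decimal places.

s = 1.472

x=2: ŷ = 19 + 4·2 = 27; r = 27.5 − 27 = 0.5
x=4: ŷ = 19 + 4·4 = 35; r = 36.5 − 35 = 1.5
x=6: ŷ = 19 + 4·6 = 43; r = 42 − 43 = -1
x=8: ŷ = 19 + 4·8 = 51; r = 49 − 51 = -2
x=10: ŷ = 19 + 4·10 = 59; r = 58 − 59 = -1
x=12: ŷ = 19 + 4·12 = 67; r = 69 − 67 = 2
x=14: ŷ = 19 + 4·14 = 75; r = 74.5 − 75 = -0.5
x=16: ŷ = 19 + 4·16 = 83; r = 83.5 − 83 = 0.5
SSE = 0.25 + 2.25 + 1 + 4 + 1 + 4 + 0.25 + 0.25 = 13
s = √(13/6) = √2.16667 ≈ 1.472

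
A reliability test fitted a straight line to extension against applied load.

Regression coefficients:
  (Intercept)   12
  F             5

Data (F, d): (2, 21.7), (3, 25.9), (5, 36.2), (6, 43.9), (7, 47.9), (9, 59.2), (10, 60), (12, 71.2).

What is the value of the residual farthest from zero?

r = 2.2

F=2: ŷ = 12 + 5·2 = 22; r = 21.7 − 22 = -0.3
F=3: ŷ = 12 + 5·3 = 27; r = 25.9 − 27 = -1.1
F=5: ŷ = 12 + 5·5 = 37; r = 36.2 − 37 = -0.8
F=6: ŷ = 12 + 5·6 = 42; r = 43.9 − 42 = 1.9
F=7: ŷ = 12 + 5·7 = 47; r = 47.9 − 47 = 0.9
F=9: ŷ = 12 + 5·9 = 57; r = 59.2 − 57 = 2.2
F=10: ŷ = 12 + 5·10 = 62; r = 60 − 62 = -2
F=12: ŷ = 12 + 5·12 = 72; r = 71.2 − 72 = -0.8
Largest |r| is 2.2 at F = 9, residual 2.2.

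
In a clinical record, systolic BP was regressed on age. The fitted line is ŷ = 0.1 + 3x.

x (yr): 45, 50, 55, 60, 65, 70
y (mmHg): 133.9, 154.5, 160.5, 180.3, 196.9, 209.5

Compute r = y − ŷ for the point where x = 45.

ŷ = 0.1 + 3·45 = 135.1
r = 133.9 − 135.1 = -1.2

r = -1.2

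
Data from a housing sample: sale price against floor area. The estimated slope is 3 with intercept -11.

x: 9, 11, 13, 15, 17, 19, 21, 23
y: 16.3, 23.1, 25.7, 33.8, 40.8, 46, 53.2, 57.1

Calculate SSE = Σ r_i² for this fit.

x=9: ŷ = -11 + 3·9 = 16; r = 16.3 − 16 = 0.3
x=11: ŷ = -11 + 3·11 = 22; r = 23.1 − 22 = 1.1
x=13: ŷ = -11 + 3·13 = 28; r = 25.7 − 28 = -2.3
x=15: ŷ = -11 + 3·15 = 34; r = 33.8 − 34 = -0.2
x=17: ŷ = -11 + 3·17 = 40; r = 40.8 − 40 = 0.8
x=19: ŷ = -11 + 3·19 = 46; r = 46 − 46 = 0
x=21: ŷ = -11 + 3·21 = 52; r = 53.2 − 52 = 1.2
x=23: ŷ = -11 + 3·23 = 58; r = 57.1 − 58 = -0.9
SSE = 0.09 + 1.21 + 5.29 + 0.04 + 0.64 + 0 + 1.44 + 0.81 = 9.52

SSE = 9.52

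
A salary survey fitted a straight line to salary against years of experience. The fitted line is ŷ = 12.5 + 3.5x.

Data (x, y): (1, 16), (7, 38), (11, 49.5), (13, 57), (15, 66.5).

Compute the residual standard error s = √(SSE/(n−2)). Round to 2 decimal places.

x=1: ŷ = 12.5 + 3.5·1 = 16; e = 16 − 16 = 0
x=7: ŷ = 12.5 + 3.5·7 = 37; e = 38 − 37 = 1
x=11: ŷ = 12.5 + 3.5·11 = 51; e = 49.5 − 51 = -1.5
x=13: ŷ = 12.5 + 3.5·13 = 58; e = 57 − 58 = -1
x=15: ŷ = 12.5 + 3.5·15 = 65; e = 66.5 − 65 = 1.5
SSE = 0 + 1 + 2.25 + 1 + 2.25 = 6.5
s = √(6.5/3) = √2.16667 ≈ 1.47

s = 1.47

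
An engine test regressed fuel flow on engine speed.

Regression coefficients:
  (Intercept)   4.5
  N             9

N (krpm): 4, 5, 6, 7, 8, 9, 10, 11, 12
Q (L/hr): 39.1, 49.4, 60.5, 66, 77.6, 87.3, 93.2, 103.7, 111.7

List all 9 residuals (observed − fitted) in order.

-1.4, -0.1, 2, -1.5, 1.1, 1.8, -1.3, 0.2, -0.8

N=4: Q̂ = 4.5 + 9·4 = 40.5; r = 39.1 − 40.5 = -1.4
N=5: Q̂ = 4.5 + 9·5 = 49.5; r = 49.4 − 49.5 = -0.1
N=6: Q̂ = 4.5 + 9·6 = 58.5; r = 60.5 − 58.5 = 2
N=7: Q̂ = 4.5 + 9·7 = 67.5; r = 66 − 67.5 = -1.5
N=8: Q̂ = 4.5 + 9·8 = 76.5; r = 77.6 − 76.5 = 1.1
N=9: Q̂ = 4.5 + 9·9 = 85.5; r = 87.3 − 85.5 = 1.8
N=10: Q̂ = 4.5 + 9·10 = 94.5; r = 93.2 − 94.5 = -1.3
N=11: Q̂ = 4.5 + 9·11 = 103.5; r = 103.7 − 103.5 = 0.2
N=12: Q̂ = 4.5 + 9·12 = 112.5; r = 111.7 − 112.5 = -0.8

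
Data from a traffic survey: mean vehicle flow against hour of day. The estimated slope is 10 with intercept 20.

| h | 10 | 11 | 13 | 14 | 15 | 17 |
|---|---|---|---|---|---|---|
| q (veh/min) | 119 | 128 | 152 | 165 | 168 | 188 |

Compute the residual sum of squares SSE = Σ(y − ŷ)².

SSE = 42

h=10: ŷ = 20 + 10·10 = 120; e = 119 − 120 = -1
h=11: ŷ = 20 + 10·11 = 130; e = 128 − 130 = -2
h=13: ŷ = 20 + 10·13 = 150; e = 152 − 150 = 2
h=14: ŷ = 20 + 10·14 = 160; e = 165 − 160 = 5
h=15: ŷ = 20 + 10·15 = 170; e = 168 − 170 = -2
h=17: ŷ = 20 + 10·17 = 190; e = 188 − 190 = -2
SSE = 1 + 4 + 4 + 25 + 4 + 4 = 42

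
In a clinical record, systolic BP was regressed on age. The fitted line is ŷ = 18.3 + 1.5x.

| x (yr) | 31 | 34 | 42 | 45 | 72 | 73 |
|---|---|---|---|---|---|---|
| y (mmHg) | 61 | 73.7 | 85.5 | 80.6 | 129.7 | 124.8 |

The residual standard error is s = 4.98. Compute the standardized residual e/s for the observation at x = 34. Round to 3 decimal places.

0.884

ŷ = 18.3 + 1.5·34 = 69.3
e = 73.7 − 69.3 = 4.4
e/s = 4.4 / 4.98 = 0.884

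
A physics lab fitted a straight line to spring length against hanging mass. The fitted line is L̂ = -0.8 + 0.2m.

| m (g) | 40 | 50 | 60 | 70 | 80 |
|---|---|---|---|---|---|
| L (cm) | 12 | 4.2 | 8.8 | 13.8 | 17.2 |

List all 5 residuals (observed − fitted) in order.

m=40: L̂ = -0.8 + 0.2·40 = 7.2; e = 12 − 7.2 = 4.8
m=50: L̂ = -0.8 + 0.2·50 = 9.2; e = 4.2 − 9.2 = -5
m=60: L̂ = -0.8 + 0.2·60 = 11.2; e = 8.8 − 11.2 = -2.4
m=70: L̂ = -0.8 + 0.2·70 = 13.2; e = 13.8 − 13.2 = 0.6
m=80: L̂ = -0.8 + 0.2·80 = 15.2; e = 17.2 − 15.2 = 2

4.8, -5, -2.4, 0.6, 2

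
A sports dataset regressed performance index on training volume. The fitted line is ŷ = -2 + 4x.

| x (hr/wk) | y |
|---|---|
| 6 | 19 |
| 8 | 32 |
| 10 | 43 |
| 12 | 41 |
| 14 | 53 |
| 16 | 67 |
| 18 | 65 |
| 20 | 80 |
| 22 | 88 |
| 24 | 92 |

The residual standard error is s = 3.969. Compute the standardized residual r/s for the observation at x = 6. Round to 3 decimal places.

-0.756

ŷ = -2 + 4·6 = 22
r = 19 − 22 = -3
r/s = -3 / 3.969 = -0.756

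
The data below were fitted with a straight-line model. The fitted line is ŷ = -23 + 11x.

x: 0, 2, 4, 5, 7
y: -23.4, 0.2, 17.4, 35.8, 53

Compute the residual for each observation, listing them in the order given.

x=0: ŷ = -23 + 11·0 = -23; e = -23.4 − (-23) = -0.4
x=2: ŷ = -23 + 11·2 = -1; e = 0.2 − (-1) = 1.2
x=4: ŷ = -23 + 11·4 = 21; e = 17.4 − 21 = -3.6
x=5: ŷ = -23 + 11·5 = 32; e = 35.8 − 32 = 3.8
x=7: ŷ = -23 + 11·7 = 54; e = 53 − 54 = -1

-0.4, 1.2, -3.6, 3.8, -1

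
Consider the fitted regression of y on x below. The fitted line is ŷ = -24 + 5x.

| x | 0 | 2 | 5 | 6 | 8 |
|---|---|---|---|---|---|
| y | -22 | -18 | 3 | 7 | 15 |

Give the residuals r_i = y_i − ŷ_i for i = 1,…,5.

2, -4, 2, 1, -1

x=0: ŷ = -24 + 5·0 = -24; r = -22 − (-24) = 2
x=2: ŷ = -24 + 5·2 = -14; r = -18 − (-14) = -4
x=5: ŷ = -24 + 5·5 = 1; r = 3 − 1 = 2
x=6: ŷ = -24 + 5·6 = 6; r = 7 − 6 = 1
x=8: ŷ = -24 + 5·8 = 16; r = 15 − 16 = -1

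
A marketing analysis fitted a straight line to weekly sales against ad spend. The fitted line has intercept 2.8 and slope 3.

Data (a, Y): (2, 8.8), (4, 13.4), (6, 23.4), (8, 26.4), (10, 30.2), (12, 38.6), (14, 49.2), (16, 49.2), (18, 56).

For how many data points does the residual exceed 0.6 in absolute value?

6

a=2: Ŷ = 2.8 + 3·2 = 8.8; e = 8.8 − 8.8 = 0
a=4: Ŷ = 2.8 + 3·4 = 14.8; e = 13.4 − 14.8 = -1.4
a=6: Ŷ = 2.8 + 3·6 = 20.8; e = 23.4 − 20.8 = 2.6
a=8: Ŷ = 2.8 + 3·8 = 26.8; e = 26.4 − 26.8 = -0.4
a=10: Ŷ = 2.8 + 3·10 = 32.8; e = 30.2 − 32.8 = -2.6
a=12: Ŷ = 2.8 + 3·12 = 38.8; e = 38.6 − 38.8 = -0.2
a=14: Ŷ = 2.8 + 3·14 = 44.8; e = 49.2 − 44.8 = 4.4
a=16: Ŷ = 2.8 + 3·16 = 50.8; e = 49.2 − 50.8 = -1.6
a=18: Ŷ = 2.8 + 3·18 = 56.8; e = 56 − 56.8 = -0.8
|e| > 0.6: a=4 (|e|=1.4), a=6 (|e|=2.6), a=10 (|e|=2.6), a=14 (|e|=4.4), a=16 (|e|=1.6), a=18 (|e|=0.8) → 6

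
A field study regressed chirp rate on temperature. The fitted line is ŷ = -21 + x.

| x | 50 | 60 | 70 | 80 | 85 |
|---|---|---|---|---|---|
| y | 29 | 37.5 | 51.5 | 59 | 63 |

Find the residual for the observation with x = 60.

r = -1.5

ŷ = -21 + 60 = 39
r = 37.5 − 39 = -1.5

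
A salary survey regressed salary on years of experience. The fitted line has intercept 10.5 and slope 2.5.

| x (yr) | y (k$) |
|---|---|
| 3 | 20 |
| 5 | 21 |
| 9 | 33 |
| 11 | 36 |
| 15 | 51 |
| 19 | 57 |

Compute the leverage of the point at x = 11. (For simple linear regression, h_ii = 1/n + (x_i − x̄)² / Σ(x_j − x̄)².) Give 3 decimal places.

h = 0.169

x̄ = (3 + 5 + 9 + 11 + 15 + 19)/6 = 10.3333
Σ(x − x̄)² = 53.7778 + 28.4444 + 1.77778 + 0.444444 + 21.7778 + 75.1111 = 181.333
h = 1/6 + (0.666667)²/181.333 = 0.166667 + 0.00245098 = 0.169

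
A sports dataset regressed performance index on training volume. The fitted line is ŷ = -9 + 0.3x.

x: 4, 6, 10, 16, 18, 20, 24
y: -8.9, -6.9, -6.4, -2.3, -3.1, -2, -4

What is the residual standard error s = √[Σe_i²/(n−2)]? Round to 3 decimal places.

s = 1.494

x=4: ŷ = -9 + 0.3·4 = -7.8; e = -8.9 − (-7.8) = -1.1
x=6: ŷ = -9 + 0.3·6 = -7.2; e = -6.9 − (-7.2) = 0.3
x=10: ŷ = -9 + 0.3·10 = -6; e = -6.4 − (-6) = -0.4
x=16: ŷ = -9 + 0.3·16 = -4.2; e = -2.3 − (-4.2) = 1.9
x=18: ŷ = -9 + 0.3·18 = -3.6; e = -3.1 − (-3.6) = 0.5
x=20: ŷ = -9 + 0.3·20 = -3; e = -2 − (-3) = 1
x=24: ŷ = -9 + 0.3·24 = -1.8; e = -4 − (-1.8) = -2.2
SSE = 1.21 + 0.09 + 0.16 + 3.61 + 0.25 + 1 + 4.84 = 11.16
s = √(11.16/5) = √2.232 ≈ 1.494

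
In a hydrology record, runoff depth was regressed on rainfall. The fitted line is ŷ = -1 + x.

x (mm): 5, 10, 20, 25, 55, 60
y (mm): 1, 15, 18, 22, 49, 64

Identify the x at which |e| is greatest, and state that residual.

x = 10, e = 6

x=5: ŷ = -1 + 5 = 4; e = 1 − 4 = -3
x=10: ŷ = -1 + 10 = 9; e = 15 − 9 = 6
x=20: ŷ = -1 + 20 = 19; e = 18 − 19 = -1
x=25: ŷ = -1 + 25 = 24; e = 22 − 24 = -2
x=55: ŷ = -1 + 55 = 54; e = 49 − 54 = -5
x=60: ŷ = -1 + 60 = 59; e = 64 − 59 = 5
Largest |e| is 6 at x = 10, residual 6.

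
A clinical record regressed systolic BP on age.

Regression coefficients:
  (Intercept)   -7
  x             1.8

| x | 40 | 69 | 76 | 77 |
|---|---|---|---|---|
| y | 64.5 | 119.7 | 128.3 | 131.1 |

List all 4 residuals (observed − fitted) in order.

x=40: ŷ = -7 + 1.8·40 = 65; r = 64.5 − 65 = -0.5
x=69: ŷ = -7 + 1.8·69 = 117.2; r = 119.7 − 117.2 = 2.5
x=76: ŷ = -7 + 1.8·76 = 129.8; r = 128.3 − 129.8 = -1.5
x=77: ŷ = -7 + 1.8·77 = 131.6; r = 131.1 − 131.6 = -0.5

-0.5, 2.5, -1.5, -0.5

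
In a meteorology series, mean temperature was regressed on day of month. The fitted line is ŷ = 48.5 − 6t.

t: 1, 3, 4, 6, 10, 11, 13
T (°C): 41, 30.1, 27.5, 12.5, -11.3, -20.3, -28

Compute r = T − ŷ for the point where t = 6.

r = 0

ŷ = 48.5 − 6·6 = 12.5
r = 12.5 − 12.5 = 0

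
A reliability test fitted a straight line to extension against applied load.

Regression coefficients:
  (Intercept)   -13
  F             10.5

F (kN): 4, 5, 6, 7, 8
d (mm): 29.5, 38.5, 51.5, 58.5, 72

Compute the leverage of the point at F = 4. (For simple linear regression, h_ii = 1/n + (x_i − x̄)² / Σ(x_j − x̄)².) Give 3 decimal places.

F̄ = (4 + 5 + 6 + 7 + 8)/5 = 6
Σ(F − F̄)² = 4 + 1 + 0 + 1 + 4 = 10
h = 1/5 + (-2)²/10 = 0.2 + 0.4 = 0.600

h = 0.600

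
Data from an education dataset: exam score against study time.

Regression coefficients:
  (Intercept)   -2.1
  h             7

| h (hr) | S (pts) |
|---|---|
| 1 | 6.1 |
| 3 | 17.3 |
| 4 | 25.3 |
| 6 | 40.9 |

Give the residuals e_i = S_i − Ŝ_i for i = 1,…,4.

h=1: Ŝ = -2.1 + 7·1 = 4.9; e = 6.1 − 4.9 = 1.2
h=3: Ŝ = -2.1 + 7·3 = 18.9; e = 17.3 − 18.9 = -1.6
h=4: Ŝ = -2.1 + 7·4 = 25.9; e = 25.3 − 25.9 = -0.6
h=6: Ŝ = -2.1 + 7·6 = 39.9; e = 40.9 − 39.9 = 1

1.2, -1.6, -0.6, 1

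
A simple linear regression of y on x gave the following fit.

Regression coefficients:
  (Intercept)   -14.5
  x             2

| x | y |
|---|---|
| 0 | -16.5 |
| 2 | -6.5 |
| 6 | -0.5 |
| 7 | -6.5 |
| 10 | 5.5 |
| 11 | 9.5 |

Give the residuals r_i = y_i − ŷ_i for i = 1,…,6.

-2, 4, 2, -6, 0, 2

x=0: ŷ = -14.5 + 2·0 = -14.5; r = -16.5 − (-14.5) = -2
x=2: ŷ = -14.5 + 2·2 = -10.5; r = -6.5 − (-10.5) = 4
x=6: ŷ = -14.5 + 2·6 = -2.5; r = -0.5 − (-2.5) = 2
x=7: ŷ = -14.5 + 2·7 = -0.5; r = -6.5 − (-0.5) = -6
x=10: ŷ = -14.5 + 2·10 = 5.5; r = 5.5 − 5.5 = 0
x=11: ŷ = -14.5 + 2·11 = 7.5; r = 9.5 − 7.5 = 2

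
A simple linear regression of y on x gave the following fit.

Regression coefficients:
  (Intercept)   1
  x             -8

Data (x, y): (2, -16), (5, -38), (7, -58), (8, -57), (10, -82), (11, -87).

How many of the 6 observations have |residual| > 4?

1

x=2: ŷ = 1 − 8·2 = -15; e = -16 − (-15) = -1
x=5: ŷ = 1 − 8·5 = -39; e = -38 − (-39) = 1
x=7: ŷ = 1 − 8·7 = -55; e = -58 − (-55) = -3
x=8: ŷ = 1 − 8·8 = -63; e = -57 − (-63) = 6
x=10: ŷ = 1 − 8·10 = -79; e = -82 − (-79) = -3
x=11: ŷ = 1 − 8·11 = -87; e = -87 − (-87) = 0
|e| > 4: x=8 (|e|=6) → 1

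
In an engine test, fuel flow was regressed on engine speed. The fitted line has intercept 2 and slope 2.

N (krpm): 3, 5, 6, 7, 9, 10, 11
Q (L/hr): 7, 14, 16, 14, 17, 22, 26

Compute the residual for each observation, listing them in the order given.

-1, 2, 2, -2, -3, 0, 2

N=3: Q̂ = 2 + 2·3 = 8; e = 7 − 8 = -1
N=5: Q̂ = 2 + 2·5 = 12; e = 14 − 12 = 2
N=6: Q̂ = 2 + 2·6 = 14; e = 16 − 14 = 2
N=7: Q̂ = 2 + 2·7 = 16; e = 14 − 16 = -2
N=9: Q̂ = 2 + 2·9 = 20; e = 17 − 20 = -3
N=10: Q̂ = 2 + 2·10 = 22; e = 22 − 22 = 0
N=11: Q̂ = 2 + 2·11 = 24; e = 26 − 24 = 2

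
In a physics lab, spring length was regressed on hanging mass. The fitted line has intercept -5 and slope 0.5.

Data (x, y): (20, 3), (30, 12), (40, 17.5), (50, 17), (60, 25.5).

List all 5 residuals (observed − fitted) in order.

x=20: ŷ = -5 + 0.5·20 = 5; r = 3 − 5 = -2
x=30: ŷ = -5 + 0.5·30 = 10; r = 12 − 10 = 2
x=40: ŷ = -5 + 0.5·40 = 15; r = 17.5 − 15 = 2.5
x=50: ŷ = -5 + 0.5·50 = 20; r = 17 − 20 = -3
x=60: ŷ = -5 + 0.5·60 = 25; r = 25.5 − 25 = 0.5

-2, 2, 2.5, -3, 0.5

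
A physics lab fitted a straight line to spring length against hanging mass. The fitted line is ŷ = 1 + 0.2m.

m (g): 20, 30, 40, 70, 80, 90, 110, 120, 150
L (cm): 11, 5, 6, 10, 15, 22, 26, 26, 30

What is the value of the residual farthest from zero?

e = 6

m=20: ŷ = 1 + 0.2·20 = 5; e = 11 − 5 = 6
m=30: ŷ = 1 + 0.2·30 = 7; e = 5 − 7 = -2
m=40: ŷ = 1 + 0.2·40 = 9; e = 6 − 9 = -3
m=70: ŷ = 1 + 0.2·70 = 15; e = 10 − 15 = -5
m=80: ŷ = 1 + 0.2·80 = 17; e = 15 − 17 = -2
m=90: ŷ = 1 + 0.2·90 = 19; e = 22 − 19 = 3
m=110: ŷ = 1 + 0.2·110 = 23; e = 26 − 23 = 3
m=120: ŷ = 1 + 0.2·120 = 25; e = 26 − 25 = 1
m=150: ŷ = 1 + 0.2·150 = 31; e = 30 − 31 = -1
Largest |e| is 6 at m = 20, residual 6.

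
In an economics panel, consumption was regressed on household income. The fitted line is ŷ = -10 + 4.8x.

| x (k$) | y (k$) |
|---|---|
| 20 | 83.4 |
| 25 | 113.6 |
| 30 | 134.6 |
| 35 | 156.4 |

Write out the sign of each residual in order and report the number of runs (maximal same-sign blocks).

x=20: ŷ = -10 + 4.8·20 = 86; r = 83.4 − 86 = -2.6
x=25: ŷ = -10 + 4.8·25 = 110; r = 113.6 − 110 = 3.6
x=30: ŷ = -10 + 4.8·30 = 134; r = 134.6 − 134 = 0.6
x=35: ŷ = -10 + 4.8·35 = 158; r = 156.4 − 158 = -1.6
Signs: − + + −
Runs: −×1, +×2, −×1 → 3

3 runs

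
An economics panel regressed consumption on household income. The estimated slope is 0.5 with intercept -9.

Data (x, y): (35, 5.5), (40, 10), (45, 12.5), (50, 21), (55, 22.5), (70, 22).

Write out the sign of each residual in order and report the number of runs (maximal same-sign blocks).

x=35: ŷ = -9 + 0.5·35 = 8.5; r = 5.5 − 8.5 = -3
x=40: ŷ = -9 + 0.5·40 = 11; r = 10 − 11 = -1
x=45: ŷ = -9 + 0.5·45 = 13.5; r = 12.5 − 13.5 = -1
x=50: ŷ = -9 + 0.5·50 = 16; r = 21 − 16 = 5
x=55: ŷ = -9 + 0.5·55 = 18.5; r = 22.5 − 18.5 = 4
x=70: ŷ = -9 + 0.5·70 = 26; r = 22 − 26 = -4
Signs: − − − + + −
Runs: −×3, +×2, −×1 → 3

3 runs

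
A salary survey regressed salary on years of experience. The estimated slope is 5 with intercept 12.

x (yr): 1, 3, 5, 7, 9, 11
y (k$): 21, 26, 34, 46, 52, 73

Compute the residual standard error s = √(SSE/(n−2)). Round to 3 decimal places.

s = 4.690

x=1: ŷ = 12 + 5·1 = 17; e = 21 − 17 = 4
x=3: ŷ = 12 + 5·3 = 27; e = 26 − 27 = -1
x=5: ŷ = 12 + 5·5 = 37; e = 34 − 37 = -3
x=7: ŷ = 12 + 5·7 = 47; e = 46 − 47 = -1
x=9: ŷ = 12 + 5·9 = 57; e = 52 − 57 = -5
x=11: ŷ = 12 + 5·11 = 67; e = 73 − 67 = 6
SSE = 16 + 1 + 9 + 1 + 25 + 36 = 88
s = √(88/4) = √22 ≈ 4.690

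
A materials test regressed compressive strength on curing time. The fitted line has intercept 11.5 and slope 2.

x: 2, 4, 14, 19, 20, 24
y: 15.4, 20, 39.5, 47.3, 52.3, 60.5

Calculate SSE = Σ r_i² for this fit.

SSE = 6.74

x=2: ŷ = 11.5 + 2·2 = 15.5; r = 15.4 − 15.5 = -0.1
x=4: ŷ = 11.5 + 2·4 = 19.5; r = 20 − 19.5 = 0.5
x=14: ŷ = 11.5 + 2·14 = 39.5; r = 39.5 − 39.5 = 0
x=19: ŷ = 11.5 + 2·19 = 49.5; r = 47.3 − 49.5 = -2.2
x=20: ŷ = 11.5 + 2·20 = 51.5; r = 52.3 − 51.5 = 0.8
x=24: ŷ = 11.5 + 2·24 = 59.5; r = 60.5 − 59.5 = 1
SSE = 0.01 + 0.25 + 0 + 4.84 + 0.64 + 1 = 6.74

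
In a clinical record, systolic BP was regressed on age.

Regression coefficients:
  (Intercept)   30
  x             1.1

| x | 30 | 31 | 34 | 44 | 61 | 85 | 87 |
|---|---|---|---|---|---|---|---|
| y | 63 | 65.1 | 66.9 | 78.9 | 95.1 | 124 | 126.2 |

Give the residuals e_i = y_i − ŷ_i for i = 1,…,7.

x=30: ŷ = 30 + 1.1·30 = 63; e = 63 − 63 = 0
x=31: ŷ = 30 + 1.1·31 = 64.1; e = 65.1 − 64.1 = 1
x=34: ŷ = 30 + 1.1·34 = 67.4; e = 66.9 − 67.4 = -0.5
x=44: ŷ = 30 + 1.1·44 = 78.4; e = 78.9 − 78.4 = 0.5
x=61: ŷ = 30 + 1.1·61 = 97.1; e = 95.1 − 97.1 = -2
x=85: ŷ = 30 + 1.1·85 = 123.5; e = 124 − 123.5 = 0.5
x=87: ŷ = 30 + 1.1·87 = 125.7; e = 126.2 − 125.7 = 0.5

0, 1, -0.5, 0.5, -2, 0.5, 0.5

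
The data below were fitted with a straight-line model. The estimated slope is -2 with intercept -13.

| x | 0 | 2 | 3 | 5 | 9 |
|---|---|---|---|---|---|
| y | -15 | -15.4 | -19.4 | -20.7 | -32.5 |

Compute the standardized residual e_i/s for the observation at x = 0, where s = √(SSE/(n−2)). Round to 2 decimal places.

-0.92

x=0: ŷ = -13 − 2·0 = -13; e = -15 − (-13) = -2
x=2: ŷ = -13 − 2·2 = -17; e = -15.4 − (-17) = 1.6
x=3: ŷ = -13 − 2·3 = -19; e = -19.4 − (-19) = -0.4
x=5: ŷ = -13 − 2·5 = -23; e = -20.7 − (-23) = 2.3
x=9: ŷ = -13 − 2·9 = -31; e = -32.5 − (-31) = -1.5
SSE = 4 + 2.56 + 0.16 + 5.29 + 2.25 = 14.26
s = √(14.26/3) = 2.18021
e/s = -2 / 2.18021 = -0.92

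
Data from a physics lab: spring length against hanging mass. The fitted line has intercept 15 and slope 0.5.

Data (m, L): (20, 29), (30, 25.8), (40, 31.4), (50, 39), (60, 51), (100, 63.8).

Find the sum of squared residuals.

m=20: L̂ = 15 + 0.5·20 = 25; e = 29 − 25 = 4
m=30: L̂ = 15 + 0.5·30 = 30; e = 25.8 − 30 = -4.2
m=40: L̂ = 15 + 0.5·40 = 35; e = 31.4 − 35 = -3.6
m=50: L̂ = 15 + 0.5·50 = 40; e = 39 − 40 = -1
m=60: L̂ = 15 + 0.5·60 = 45; e = 51 − 45 = 6
m=100: L̂ = 15 + 0.5·100 = 65; e = 63.8 − 65 = -1.2
SSE = 16 + 17.64 + 12.96 + 1 + 36 + 1.44 = 85.04

SSE = 85.04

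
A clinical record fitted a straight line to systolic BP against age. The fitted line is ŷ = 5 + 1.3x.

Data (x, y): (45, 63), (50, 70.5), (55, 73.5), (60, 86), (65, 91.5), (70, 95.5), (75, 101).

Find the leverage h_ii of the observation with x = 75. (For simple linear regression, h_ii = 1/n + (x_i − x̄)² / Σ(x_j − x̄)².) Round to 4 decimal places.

x̄ = (45 + 50 + 55 + 60 + 65 + 70 + 75)/7 = 60
Σ(x − x̄)² = 225 + 100 + 25 + 0 + 25 + 100 + 225 = 700
h = 1/7 + (15)²/700 = 0.142857 + 0.321429 = 0.4643

h = 0.4643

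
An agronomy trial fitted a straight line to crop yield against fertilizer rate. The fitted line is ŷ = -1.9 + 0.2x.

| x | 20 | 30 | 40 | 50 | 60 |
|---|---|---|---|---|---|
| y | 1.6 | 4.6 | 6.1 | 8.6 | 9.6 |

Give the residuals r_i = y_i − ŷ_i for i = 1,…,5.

x=20: ŷ = -1.9 + 0.2·20 = 2.1; r = 1.6 − 2.1 = -0.5
x=30: ŷ = -1.9 + 0.2·30 = 4.1; r = 4.6 − 4.1 = 0.5
x=40: ŷ = -1.9 + 0.2·40 = 6.1; r = 6.1 − 6.1 = 0
x=50: ŷ = -1.9 + 0.2·50 = 8.1; r = 8.6 − 8.1 = 0.5
x=60: ŷ = -1.9 + 0.2·60 = 10.1; r = 9.6 − 10.1 = -0.5

-0.5, 0.5, 0, 0.5, -0.5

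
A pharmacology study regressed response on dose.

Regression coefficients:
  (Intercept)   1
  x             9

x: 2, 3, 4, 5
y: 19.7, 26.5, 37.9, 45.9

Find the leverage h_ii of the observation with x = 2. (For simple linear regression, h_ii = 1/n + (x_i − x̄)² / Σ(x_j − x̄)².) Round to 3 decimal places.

h = 0.700

x̄ = (2 + 3 + 4 + 5)/4 = 3.5
Σ(x − x̄)² = 2.25 + 0.25 + 0.25 + 2.25 = 5
h = 1/4 + (-1.5)²/5 = 0.25 + 0.45 = 0.700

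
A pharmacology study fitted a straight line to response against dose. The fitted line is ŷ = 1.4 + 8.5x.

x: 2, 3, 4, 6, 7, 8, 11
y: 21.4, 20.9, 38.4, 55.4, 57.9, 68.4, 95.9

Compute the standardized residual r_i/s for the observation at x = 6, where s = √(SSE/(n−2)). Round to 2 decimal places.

0.78

x=2: ŷ = 1.4 + 8.5·2 = 18.4; r = 21.4 − 18.4 = 3
x=3: ŷ = 1.4 + 8.5·3 = 26.9; r = 20.9 − 26.9 = -6
x=4: ŷ = 1.4 + 8.5·4 = 35.4; r = 38.4 − 35.4 = 3
x=6: ŷ = 1.4 + 8.5·6 = 52.4; r = 55.4 − 52.4 = 3
x=7: ŷ = 1.4 + 8.5·7 = 60.9; r = 57.9 − 60.9 = -3
x=8: ŷ = 1.4 + 8.5·8 = 69.4; r = 68.4 − 69.4 = -1
x=11: ŷ = 1.4 + 8.5·11 = 94.9; r = 95.9 − 94.9 = 1
SSE = 9 + 36 + 9 + 9 + 9 + 1 + 1 = 74
s = √(74/5) = 3.84708
r/s = 3 / 3.84708 = 0.78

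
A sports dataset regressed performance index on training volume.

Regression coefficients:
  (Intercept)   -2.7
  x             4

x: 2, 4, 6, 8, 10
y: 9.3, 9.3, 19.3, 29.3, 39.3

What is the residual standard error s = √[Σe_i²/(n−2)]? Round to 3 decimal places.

x=2: ŷ = -2.7 + 4·2 = 5.3; e = 9.3 − 5.3 = 4
x=4: ŷ = -2.7 + 4·4 = 13.3; e = 9.3 − 13.3 = -4
x=6: ŷ = -2.7 + 4·6 = 21.3; e = 19.3 − 21.3 = -2
x=8: ŷ = -2.7 + 4·8 = 29.3; e = 29.3 − 29.3 = 0
x=10: ŷ = -2.7 + 4·10 = 37.3; e = 39.3 − 37.3 = 2
SSE = 16 + 16 + 4 + 0 + 4 = 40
s = √(40/3) = √13.3333 ≈ 3.651

s = 3.651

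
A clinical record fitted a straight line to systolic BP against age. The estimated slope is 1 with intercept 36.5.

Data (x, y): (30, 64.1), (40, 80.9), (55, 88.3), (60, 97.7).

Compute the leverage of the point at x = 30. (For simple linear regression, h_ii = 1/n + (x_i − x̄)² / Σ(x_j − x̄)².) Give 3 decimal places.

x̄ = (30 + 40 + 55 + 60)/4 = 46.25
Σ(x − x̄)² = 264.062 + 39.0625 + 76.5625 + 189.062 = 568.75
h = 1/4 + (-16.25)²/568.75 = 0.25 + 0.464286 = 0.714

h = 0.714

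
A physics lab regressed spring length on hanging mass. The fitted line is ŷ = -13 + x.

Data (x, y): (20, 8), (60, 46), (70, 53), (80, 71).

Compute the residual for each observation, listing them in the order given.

x=20: ŷ = -13 + 20 = 7; r = 8 − 7 = 1
x=60: ŷ = -13 + 60 = 47; r = 46 − 47 = -1
x=70: ŷ = -13 + 70 = 57; r = 53 − 57 = -4
x=80: ŷ = -13 + 80 = 67; r = 71 − 67 = 4

1, -1, -4, 4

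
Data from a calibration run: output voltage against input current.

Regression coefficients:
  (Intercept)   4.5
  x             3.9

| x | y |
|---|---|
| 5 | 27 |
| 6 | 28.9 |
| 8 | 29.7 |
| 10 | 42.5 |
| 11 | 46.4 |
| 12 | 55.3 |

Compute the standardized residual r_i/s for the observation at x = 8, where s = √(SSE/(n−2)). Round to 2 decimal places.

x=5: ŷ = 4.5 + 3.9·5 = 24; r = 27 − 24 = 3
x=6: ŷ = 4.5 + 3.9·6 = 27.9; r = 28.9 − 27.9 = 1
x=8: ŷ = 4.5 + 3.9·8 = 35.7; r = 29.7 − 35.7 = -6
x=10: ŷ = 4.5 + 3.9·10 = 43.5; r = 42.5 − 43.5 = -1
x=11: ŷ = 4.5 + 3.9·11 = 47.4; r = 46.4 − 47.4 = -1
x=12: ŷ = 4.5 + 3.9·12 = 51.3; r = 55.3 − 51.3 = 4
SSE = 9 + 1 + 36 + 1 + 1 + 16 = 64
s = √(64/4) = 4
r/s = -6 / 4 = -1.50

-1.50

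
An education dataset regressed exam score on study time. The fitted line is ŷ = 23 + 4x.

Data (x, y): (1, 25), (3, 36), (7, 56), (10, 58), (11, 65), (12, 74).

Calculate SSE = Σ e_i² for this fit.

SSE = 68

x=1: ŷ = 23 + 4·1 = 27; e = 25 − 27 = -2
x=3: ŷ = 23 + 4·3 = 35; e = 36 − 35 = 1
x=7: ŷ = 23 + 4·7 = 51; e = 56 − 51 = 5
x=10: ŷ = 23 + 4·10 = 63; e = 58 − 63 = -5
x=11: ŷ = 23 + 4·11 = 67; e = 65 − 67 = -2
x=12: ŷ = 23 + 4·12 = 71; e = 74 − 71 = 3
SSE = 4 + 1 + 25 + 25 + 4 + 9 = 68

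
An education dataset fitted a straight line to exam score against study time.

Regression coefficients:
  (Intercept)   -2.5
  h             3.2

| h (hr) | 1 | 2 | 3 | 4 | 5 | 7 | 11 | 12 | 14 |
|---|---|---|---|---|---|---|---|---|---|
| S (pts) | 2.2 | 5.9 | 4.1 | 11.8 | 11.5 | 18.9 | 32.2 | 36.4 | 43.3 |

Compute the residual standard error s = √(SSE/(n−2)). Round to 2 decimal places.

s = 1.85

h=1: ŷ = -2.5 + 3.2·1 = 0.7; r = 2.2 − 0.7 = 1.5
h=2: ŷ = -2.5 + 3.2·2 = 3.9; r = 5.9 − 3.9 = 2
h=3: ŷ = -2.5 + 3.2·3 = 7.1; r = 4.1 − 7.1 = -3
h=4: ŷ = -2.5 + 3.2·4 = 10.3; r = 11.8 − 10.3 = 1.5
h=5: ŷ = -2.5 + 3.2·5 = 13.5; r = 11.5 − 13.5 = -2
h=7: ŷ = -2.5 + 3.2·7 = 19.9; r = 18.9 − 19.9 = -1
h=11: ŷ = -2.5 + 3.2·11 = 32.7; r = 32.2 − 32.7 = -0.5
h=12: ŷ = -2.5 + 3.2·12 = 35.9; r = 36.4 − 35.9 = 0.5
h=14: ŷ = -2.5 + 3.2·14 = 42.3; r = 43.3 − 42.3 = 1
SSE = 2.25 + 4 + 9 + 2.25 + 4 + 1 + 0.25 + 0.25 + 1 = 24
s = √(24/7) = √3.42857 ≈ 1.85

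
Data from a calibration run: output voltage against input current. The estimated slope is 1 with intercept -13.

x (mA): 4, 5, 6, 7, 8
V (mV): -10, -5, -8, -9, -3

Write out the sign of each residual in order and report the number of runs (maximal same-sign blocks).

x=4: ŷ = -13 + 4 = -9; e = -10 − (-9) = -1
x=5: ŷ = -13 + 5 = -8; e = -5 − (-8) = 3
x=6: ŷ = -13 + 6 = -7; e = -8 − (-7) = -1
x=7: ŷ = -13 + 7 = -6; e = -9 − (-6) = -3
x=8: ŷ = -13 + 8 = -5; e = -3 − (-5) = 2
Signs: − + − − +
Runs: −×1, +×1, −×2, +×1 → 4

4 runs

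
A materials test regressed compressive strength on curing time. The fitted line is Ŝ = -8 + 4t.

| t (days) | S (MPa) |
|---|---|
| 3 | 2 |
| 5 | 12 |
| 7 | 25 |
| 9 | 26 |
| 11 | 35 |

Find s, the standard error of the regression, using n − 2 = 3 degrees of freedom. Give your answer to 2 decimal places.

s = 3.37

t=3: Ŝ = -8 + 4·3 = 4; r = 2 − 4 = -2
t=5: Ŝ = -8 + 4·5 = 12; r = 12 − 12 = 0
t=7: Ŝ = -8 + 4·7 = 20; r = 25 − 20 = 5
t=9: Ŝ = -8 + 4·9 = 28; r = 26 − 28 = -2
t=11: Ŝ = -8 + 4·11 = 36; r = 35 − 36 = -1
SSE = 4 + 0 + 25 + 4 + 1 = 34
s = √(34/3) = √11.3333 ≈ 3.37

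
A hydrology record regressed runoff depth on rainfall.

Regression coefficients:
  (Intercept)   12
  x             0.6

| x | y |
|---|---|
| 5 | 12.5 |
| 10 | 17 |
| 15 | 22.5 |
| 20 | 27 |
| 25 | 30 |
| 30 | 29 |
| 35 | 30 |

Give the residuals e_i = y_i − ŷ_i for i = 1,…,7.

x=5: ŷ = 12 + 0.6·5 = 15; e = 12.5 − 15 = -2.5
x=10: ŷ = 12 + 0.6·10 = 18; e = 17 − 18 = -1
x=15: ŷ = 12 + 0.6·15 = 21; e = 22.5 − 21 = 1.5
x=20: ŷ = 12 + 0.6·20 = 24; e = 27 − 24 = 3
x=25: ŷ = 12 + 0.6·25 = 27; e = 30 − 27 = 3
x=30: ŷ = 12 + 0.6·30 = 30; e = 29 − 30 = -1
x=35: ŷ = 12 + 0.6·35 = 33; e = 30 − 33 = -3

-2.5, -1, 1.5, 3, 3, -1, -3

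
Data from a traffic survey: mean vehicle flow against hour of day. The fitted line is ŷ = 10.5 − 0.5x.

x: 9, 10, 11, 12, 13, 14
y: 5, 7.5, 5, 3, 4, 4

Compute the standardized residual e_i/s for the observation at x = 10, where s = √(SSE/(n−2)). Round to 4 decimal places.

1.4606

x=9: ŷ = 10.5 − 0.5·9 = 6; e = 5 − 6 = -1
x=10: ŷ = 10.5 − 0.5·10 = 5.5; e = 7.5 − 5.5 = 2
x=11: ŷ = 10.5 − 0.5·11 = 5; e = 5 − 5 = 0
x=12: ŷ = 10.5 − 0.5·12 = 4.5; e = 3 − 4.5 = -1.5
x=13: ŷ = 10.5 − 0.5·13 = 4; e = 4 − 4 = 0
x=14: ŷ = 10.5 − 0.5·14 = 3.5; e = 4 − 3.5 = 0.5
SSE = 1 + 4 + 0 + 2.25 + 0 + 0.25 = 7.5
s = √(7.5/4) = 1.36931
e/s = 2 / 1.36931 = 1.4606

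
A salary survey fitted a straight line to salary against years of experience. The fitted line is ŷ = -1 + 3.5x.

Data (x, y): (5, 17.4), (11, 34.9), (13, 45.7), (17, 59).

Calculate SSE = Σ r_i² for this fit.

SSE = 9.26

x=5: ŷ = -1 + 3.5·5 = 16.5; r = 17.4 − 16.5 = 0.9
x=11: ŷ = -1 + 3.5·11 = 37.5; r = 34.9 − 37.5 = -2.6
x=13: ŷ = -1 + 3.5·13 = 44.5; r = 45.7 − 44.5 = 1.2
x=17: ŷ = -1 + 3.5·17 = 58.5; r = 59 − 58.5 = 0.5
SSE = 0.81 + 6.76 + 1.44 + 0.25 = 9.26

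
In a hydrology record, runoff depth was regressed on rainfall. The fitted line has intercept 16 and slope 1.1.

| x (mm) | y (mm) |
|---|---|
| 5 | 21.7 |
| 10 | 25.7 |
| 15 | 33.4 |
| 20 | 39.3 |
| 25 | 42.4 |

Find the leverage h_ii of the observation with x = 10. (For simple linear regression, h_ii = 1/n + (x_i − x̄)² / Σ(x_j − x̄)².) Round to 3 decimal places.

h = 0.300

x̄ = (5 + 10 + 15 + 20 + 25)/5 = 15
Σ(x − x̄)² = 100 + 25 + 0 + 25 + 100 = 250
h = 1/5 + (-5)²/250 = 0.2 + 0.1 = 0.300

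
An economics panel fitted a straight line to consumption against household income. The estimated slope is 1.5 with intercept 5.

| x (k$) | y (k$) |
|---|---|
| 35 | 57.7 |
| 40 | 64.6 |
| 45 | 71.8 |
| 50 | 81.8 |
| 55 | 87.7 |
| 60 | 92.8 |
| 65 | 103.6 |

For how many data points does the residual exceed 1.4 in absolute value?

2

x=35: ŷ = 5 + 1.5·35 = 57.5; e = 57.7 − 57.5 = 0.2
x=40: ŷ = 5 + 1.5·40 = 65; e = 64.6 − 65 = -0.4
x=45: ŷ = 5 + 1.5·45 = 72.5; e = 71.8 − 72.5 = -0.7
x=50: ŷ = 5 + 1.5·50 = 80; e = 81.8 − 80 = 1.8
x=55: ŷ = 5 + 1.5·55 = 87.5; e = 87.7 − 87.5 = 0.2
x=60: ŷ = 5 + 1.5·60 = 95; e = 92.8 − 95 = -2.2
x=65: ŷ = 5 + 1.5·65 = 102.5; e = 103.6 − 102.5 = 1.1
|e| > 1.4: x=50 (|e|=1.8), x=60 (|e|=2.2) → 2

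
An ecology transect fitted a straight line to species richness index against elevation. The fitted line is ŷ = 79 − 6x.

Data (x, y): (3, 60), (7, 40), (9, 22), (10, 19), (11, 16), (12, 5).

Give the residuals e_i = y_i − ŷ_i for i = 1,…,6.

x=3: ŷ = 79 − 6·3 = 61; e = 60 − 61 = -1
x=7: ŷ = 79 − 6·7 = 37; e = 40 − 37 = 3
x=9: ŷ = 79 − 6·9 = 25; e = 22 − 25 = -3
x=10: ŷ = 79 − 6·10 = 19; e = 19 − 19 = 0
x=11: ŷ = 79 − 6·11 = 13; e = 16 − 13 = 3
x=12: ŷ = 79 − 6·12 = 7; e = 5 − 7 = -2

-1, 3, -3, 0, 3, -2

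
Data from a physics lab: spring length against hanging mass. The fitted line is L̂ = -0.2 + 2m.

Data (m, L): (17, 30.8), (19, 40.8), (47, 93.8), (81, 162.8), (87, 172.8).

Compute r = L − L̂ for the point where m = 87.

r = -1

L̂ = -0.2 + 2·87 = 173.8
r = 172.8 − 173.8 = -1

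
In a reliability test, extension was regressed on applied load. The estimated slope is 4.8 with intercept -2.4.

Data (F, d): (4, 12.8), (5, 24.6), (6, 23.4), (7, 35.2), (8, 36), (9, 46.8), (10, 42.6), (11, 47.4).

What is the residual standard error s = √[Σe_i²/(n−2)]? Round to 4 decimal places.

F=4: d̂ = -2.4 + 4.8·4 = 16.8; e = 12.8 − 16.8 = -4
F=5: d̂ = -2.4 + 4.8·5 = 21.6; e = 24.6 − 21.6 = 3
F=6: d̂ = -2.4 + 4.8·6 = 26.4; e = 23.4 − 26.4 = -3
F=7: d̂ = -2.4 + 4.8·7 = 31.2; e = 35.2 − 31.2 = 4
F=8: d̂ = -2.4 + 4.8·8 = 36; e = 36 − 36 = 0
F=9: d̂ = -2.4 + 4.8·9 = 40.8; e = 46.8 − 40.8 = 6
F=10: d̂ = -2.4 + 4.8·10 = 45.6; e = 42.6 − 45.6 = -3
F=11: d̂ = -2.4 + 4.8·11 = 50.4; e = 47.4 − 50.4 = -3
SSE = 16 + 9 + 9 + 16 + 0 + 36 + 9 + 9 = 104
s = √(104/6) = √17.3333 ≈ 4.1633

s = 4.1633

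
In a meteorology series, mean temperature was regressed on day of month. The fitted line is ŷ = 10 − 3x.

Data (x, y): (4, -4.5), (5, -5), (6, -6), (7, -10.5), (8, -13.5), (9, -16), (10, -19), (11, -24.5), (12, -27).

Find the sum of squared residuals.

x=4: ŷ = 10 − 3·4 = -2; r = -4.5 − (-2) = -2.5
x=5: ŷ = 10 − 3·5 = -5; r = -5 − (-5) = 0
x=6: ŷ = 10 − 3·6 = -8; r = -6 − (-8) = 2
x=7: ŷ = 10 − 3·7 = -11; r = -10.5 − (-11) = 0.5
x=8: ŷ = 10 − 3·8 = -14; r = -13.5 − (-14) = 0.5
x=9: ŷ = 10 − 3·9 = -17; r = -16 − (-17) = 1
x=10: ŷ = 10 − 3·10 = -20; r = -19 − (-20) = 1
x=11: ŷ = 10 − 3·11 = -23; r = -24.5 − (-23) = -1.5
x=12: ŷ = 10 − 3·12 = -26; r = -27 − (-26) = -1
SSE = 6.25 + 0 + 4 + 0.25 + 0.25 + 1 + 1 + 2.25 + 1 = 16

SSE = 16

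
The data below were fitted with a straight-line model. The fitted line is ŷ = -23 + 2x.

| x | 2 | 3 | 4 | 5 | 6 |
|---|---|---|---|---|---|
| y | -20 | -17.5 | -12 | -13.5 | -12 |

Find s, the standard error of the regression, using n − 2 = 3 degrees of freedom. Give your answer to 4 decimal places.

x=2: ŷ = -23 + 2·2 = -19; r = -20 − (-19) = -1
x=3: ŷ = -23 + 2·3 = -17; r = -17.5 − (-17) = -0.5
x=4: ŷ = -23 + 2·4 = -15; r = -12 − (-15) = 3
x=5: ŷ = -23 + 2·5 = -13; r = -13.5 − (-13) = -0.5
x=6: ŷ = -23 + 2·6 = -11; r = -12 − (-11) = -1
SSE = 1 + 0.25 + 9 + 0.25 + 1 = 11.5
s = √(11.5/3) = √3.83333 ≈ 1.9579

s = 1.9579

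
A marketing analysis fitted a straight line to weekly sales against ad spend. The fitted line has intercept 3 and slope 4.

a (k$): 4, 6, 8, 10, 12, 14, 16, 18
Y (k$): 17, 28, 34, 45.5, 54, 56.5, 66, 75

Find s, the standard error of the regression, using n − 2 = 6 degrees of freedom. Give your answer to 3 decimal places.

s = 2.179

a=4: ŷ = 3 + 4·4 = 19; e = 17 − 19 = -2
a=6: ŷ = 3 + 4·6 = 27; e = 28 − 27 = 1
a=8: ŷ = 3 + 4·8 = 35; e = 34 − 35 = -1
a=10: ŷ = 3 + 4·10 = 43; e = 45.5 − 43 = 2.5
a=12: ŷ = 3 + 4·12 = 51; e = 54 − 51 = 3
a=14: ŷ = 3 + 4·14 = 59; e = 56.5 − 59 = -2.5
a=16: ŷ = 3 + 4·16 = 67; e = 66 − 67 = -1
a=18: ŷ = 3 + 4·18 = 75; e = 75 − 75 = 0
SSE = 4 + 1 + 1 + 6.25 + 9 + 6.25 + 1 + 0 = 28.5
s = √(28.5/6) = √4.75 ≈ 2.179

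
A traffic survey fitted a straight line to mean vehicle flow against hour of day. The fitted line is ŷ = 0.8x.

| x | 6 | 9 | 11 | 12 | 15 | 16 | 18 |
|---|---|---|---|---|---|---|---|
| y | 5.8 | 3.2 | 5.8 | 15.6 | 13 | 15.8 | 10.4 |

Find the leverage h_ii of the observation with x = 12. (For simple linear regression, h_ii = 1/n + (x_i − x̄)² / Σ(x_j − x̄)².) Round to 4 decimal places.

h = 0.1446

x̄ = (6 + 9 + 11 + 12 + 15 + 16 + 18)/7 = 12.4286
Σ(x − x̄)² = 41.3265 + 11.7551 + 2.04082 + 0.183673 + 6.61224 + 12.7551 + 31.0408 = 105.714
h = 1/7 + (-0.428571)²/105.714 = 0.142857 + 0.00173745 = 0.1446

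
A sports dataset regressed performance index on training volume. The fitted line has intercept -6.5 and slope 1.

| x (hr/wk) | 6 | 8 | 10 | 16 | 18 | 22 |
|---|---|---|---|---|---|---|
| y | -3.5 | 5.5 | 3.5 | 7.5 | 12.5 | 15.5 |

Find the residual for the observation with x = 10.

r = 0

ŷ = -6.5 + 10 = 3.5
r = 3.5 − 3.5 = 0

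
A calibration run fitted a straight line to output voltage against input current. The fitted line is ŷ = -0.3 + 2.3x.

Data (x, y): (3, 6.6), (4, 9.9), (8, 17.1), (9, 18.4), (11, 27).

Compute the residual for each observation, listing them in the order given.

0, 1, -1, -2, 2

x=3: ŷ = -0.3 + 2.3·3 = 6.6; r = 6.6 − 6.6 = 0
x=4: ŷ = -0.3 + 2.3·4 = 8.9; r = 9.9 − 8.9 = 1
x=8: ŷ = -0.3 + 2.3·8 = 18.1; r = 17.1 − 18.1 = -1
x=9: ŷ = -0.3 + 2.3·9 = 20.4; r = 18.4 − 20.4 = -2
x=11: ŷ = -0.3 + 2.3·11 = 25; r = 27 − 25 = 2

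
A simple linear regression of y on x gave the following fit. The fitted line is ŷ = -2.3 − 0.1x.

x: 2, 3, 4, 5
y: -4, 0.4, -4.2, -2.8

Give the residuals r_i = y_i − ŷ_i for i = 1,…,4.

x=2: ŷ = -2.3 − 0.1·2 = -2.5; r = -4 − (-2.5) = -1.5
x=3: ŷ = -2.3 − 0.1·3 = -2.6; r = 0.4 − (-2.6) = 3
x=4: ŷ = -2.3 − 0.1·4 = -2.7; r = -4.2 − (-2.7) = -1.5
x=5: ŷ = -2.3 − 0.1·5 = -2.8; r = -2.8 − (-2.8) = 0

-1.5, 3, -1.5, 0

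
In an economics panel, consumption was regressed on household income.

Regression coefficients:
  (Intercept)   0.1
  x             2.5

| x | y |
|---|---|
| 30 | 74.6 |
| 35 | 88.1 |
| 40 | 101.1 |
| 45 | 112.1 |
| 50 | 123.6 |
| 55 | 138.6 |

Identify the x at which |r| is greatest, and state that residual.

x=30: ŷ = 0.1 + 2.5·30 = 75.1; r = 74.6 − 75.1 = -0.5
x=35: ŷ = 0.1 + 2.5·35 = 87.6; r = 88.1 − 87.6 = 0.5
x=40: ŷ = 0.1 + 2.5·40 = 100.1; r = 101.1 − 100.1 = 1
x=45: ŷ = 0.1 + 2.5·45 = 112.6; r = 112.1 − 112.6 = -0.5
x=50: ŷ = 0.1 + 2.5·50 = 125.1; r = 123.6 − 125.1 = -1.5
x=55: ŷ = 0.1 + 2.5·55 = 137.6; r = 138.6 − 137.6 = 1
Largest |r| is 1.5 at x = 50, residual -1.5.

x = 50, r = -1.5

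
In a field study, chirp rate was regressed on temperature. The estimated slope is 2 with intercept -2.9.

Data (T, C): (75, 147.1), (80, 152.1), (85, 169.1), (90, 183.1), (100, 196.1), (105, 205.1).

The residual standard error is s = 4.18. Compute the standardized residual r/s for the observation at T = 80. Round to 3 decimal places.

Ĉ = -2.9 + 2·80 = 157.1
r = 152.1 − 157.1 = -5
r/s = -5 / 4.18 = -1.196

-1.196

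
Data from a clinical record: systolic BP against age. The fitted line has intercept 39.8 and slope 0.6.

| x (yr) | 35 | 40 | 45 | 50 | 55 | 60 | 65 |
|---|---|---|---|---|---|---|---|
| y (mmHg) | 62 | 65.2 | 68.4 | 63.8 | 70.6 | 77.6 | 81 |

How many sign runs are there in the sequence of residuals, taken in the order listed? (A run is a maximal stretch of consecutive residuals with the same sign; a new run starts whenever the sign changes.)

3 runs

x=35: ŷ = 39.8 + 0.6·35 = 60.8; r = 62 − 60.8 = 1.2
x=40: ŷ = 39.8 + 0.6·40 = 63.8; r = 65.2 − 63.8 = 1.4
x=45: ŷ = 39.8 + 0.6·45 = 66.8; r = 68.4 − 66.8 = 1.6
x=50: ŷ = 39.8 + 0.6·50 = 69.8; r = 63.8 − 69.8 = -6
x=55: ŷ = 39.8 + 0.6·55 = 72.8; r = 70.6 − 72.8 = -2.2
x=60: ŷ = 39.8 + 0.6·60 = 75.8; r = 77.6 − 75.8 = 1.8
x=65: ŷ = 39.8 + 0.6·65 = 78.8; r = 81 − 78.8 = 2.2
Signs: + + + − − + +
Runs: +×3, −×2, +×2 → 3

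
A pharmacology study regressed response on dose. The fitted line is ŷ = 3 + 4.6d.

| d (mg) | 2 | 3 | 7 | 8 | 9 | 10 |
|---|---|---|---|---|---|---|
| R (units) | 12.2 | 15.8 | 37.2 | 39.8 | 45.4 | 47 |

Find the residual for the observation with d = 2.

ŷ = 3 + 4.6·2 = 12.2
e = 12.2 − 12.2 = 0

e = 0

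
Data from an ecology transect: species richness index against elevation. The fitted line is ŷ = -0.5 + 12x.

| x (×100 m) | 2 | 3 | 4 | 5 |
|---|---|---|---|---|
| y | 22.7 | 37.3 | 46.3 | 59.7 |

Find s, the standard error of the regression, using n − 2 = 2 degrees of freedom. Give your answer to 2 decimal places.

s = 1.64

x=2: ŷ = -0.5 + 12·2 = 23.5; e = 22.7 − 23.5 = -0.8
x=3: ŷ = -0.5 + 12·3 = 35.5; e = 37.3 − 35.5 = 1.8
x=4: ŷ = -0.5 + 12·4 = 47.5; e = 46.3 − 47.5 = -1.2
x=5: ŷ = -0.5 + 12·5 = 59.5; e = 59.7 − 59.5 = 0.2
SSE = 0.64 + 3.24 + 1.44 + 0.04 = 5.36
s = √(5.36/2) = √2.68 ≈ 1.64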